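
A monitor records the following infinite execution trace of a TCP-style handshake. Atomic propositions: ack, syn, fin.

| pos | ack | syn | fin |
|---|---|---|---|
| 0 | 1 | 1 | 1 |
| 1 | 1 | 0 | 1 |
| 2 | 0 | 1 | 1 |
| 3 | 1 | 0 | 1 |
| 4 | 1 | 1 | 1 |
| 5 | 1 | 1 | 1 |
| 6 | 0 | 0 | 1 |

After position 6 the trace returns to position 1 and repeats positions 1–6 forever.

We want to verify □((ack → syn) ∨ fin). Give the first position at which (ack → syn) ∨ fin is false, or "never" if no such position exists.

(ack → syn) ∨ fin holds at every position 0..6, and those are all the positions the trace ever visits, so the invariant □((ack → syn) ∨ fin) is never violated.

never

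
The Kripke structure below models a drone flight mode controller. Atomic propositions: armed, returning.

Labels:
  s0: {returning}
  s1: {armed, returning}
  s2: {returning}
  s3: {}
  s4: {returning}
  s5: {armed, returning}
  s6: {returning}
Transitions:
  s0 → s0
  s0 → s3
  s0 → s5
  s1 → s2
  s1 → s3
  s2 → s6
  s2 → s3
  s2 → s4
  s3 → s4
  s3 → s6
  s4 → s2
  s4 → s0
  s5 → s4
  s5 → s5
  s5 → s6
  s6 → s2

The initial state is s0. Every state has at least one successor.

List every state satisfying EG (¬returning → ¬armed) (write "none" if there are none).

{s0, s1, s2, s3, s4, s5, s6}

States satisfying ¬returning → ¬armed: {s0, s1, s2, s3, s4, s5, s6}.
States satisfying EG (¬returning → ¬armed): {s0, s1, s2, s3, s4, s5, s6}.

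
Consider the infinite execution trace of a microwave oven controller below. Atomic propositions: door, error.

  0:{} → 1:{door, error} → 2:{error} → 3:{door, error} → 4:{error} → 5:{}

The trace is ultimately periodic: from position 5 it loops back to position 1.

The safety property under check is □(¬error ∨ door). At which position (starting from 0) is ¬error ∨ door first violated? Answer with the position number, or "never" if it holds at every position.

Check ¬error ∨ door at each position in order: 0 ✓, 1 ✓.
At position 2 the labels are {error}, so ¬error ∨ door is false there. This is the first violation.

2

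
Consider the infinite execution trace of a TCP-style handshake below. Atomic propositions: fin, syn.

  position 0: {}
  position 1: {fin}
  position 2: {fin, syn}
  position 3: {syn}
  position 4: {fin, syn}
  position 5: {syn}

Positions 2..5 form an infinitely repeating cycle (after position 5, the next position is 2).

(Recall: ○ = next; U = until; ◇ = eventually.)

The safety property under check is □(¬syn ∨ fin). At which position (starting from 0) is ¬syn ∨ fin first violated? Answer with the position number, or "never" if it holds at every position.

Check ¬syn ∨ fin at each position in order: 0 ✓, 1 ✓, 2 ✓.
At position 3 the labels are {syn}, so ¬syn ∨ fin is false there. This is the first violation.

3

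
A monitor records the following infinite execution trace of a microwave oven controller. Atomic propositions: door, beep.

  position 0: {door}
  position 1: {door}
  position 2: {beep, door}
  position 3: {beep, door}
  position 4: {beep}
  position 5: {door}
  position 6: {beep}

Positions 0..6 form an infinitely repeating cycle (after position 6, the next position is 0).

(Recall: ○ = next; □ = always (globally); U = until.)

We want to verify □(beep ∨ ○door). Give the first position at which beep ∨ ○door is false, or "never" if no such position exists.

Check beep ∨ ○door at each position in order: 0 ✓, 1 ✓, 2 ✓, 3 ✓, 4 ✓.
At position 5 the labels are {door} and the next position 6 has {beep}, so beep ∨ ○door is false there. This is the first violation.

5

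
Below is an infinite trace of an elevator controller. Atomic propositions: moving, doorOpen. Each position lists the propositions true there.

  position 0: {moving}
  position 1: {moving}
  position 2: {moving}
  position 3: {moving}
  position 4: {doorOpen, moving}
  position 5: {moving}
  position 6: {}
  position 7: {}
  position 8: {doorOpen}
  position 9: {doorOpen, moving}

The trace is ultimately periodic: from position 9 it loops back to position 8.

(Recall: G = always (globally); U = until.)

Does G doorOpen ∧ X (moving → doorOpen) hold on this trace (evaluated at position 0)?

doorOpen must hold at every position from 0 onward. It fails at position 0, so G doorOpen is false.
The position after 0 is 1; moving → doorOpen is false there.
At position 0: G doorOpen is false; X (moving → doorOpen) is false; so G doorOpen ∧ X (moving → doorOpen) is false.

Violated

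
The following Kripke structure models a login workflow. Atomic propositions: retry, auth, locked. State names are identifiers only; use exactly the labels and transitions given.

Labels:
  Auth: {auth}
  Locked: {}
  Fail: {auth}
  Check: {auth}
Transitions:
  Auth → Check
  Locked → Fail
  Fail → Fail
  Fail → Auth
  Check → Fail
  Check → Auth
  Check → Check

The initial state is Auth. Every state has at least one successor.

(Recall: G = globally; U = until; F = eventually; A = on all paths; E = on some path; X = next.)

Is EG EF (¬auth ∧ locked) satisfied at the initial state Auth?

States satisfying EF (¬auth ∧ locked): ∅.
States satisfying EG EF (¬auth ∧ locked): ∅.
No suitable path/successor from Auth witnesses the formula.
Auth ∉ Sat(EG EF (¬auth ∧ locked)).

Violated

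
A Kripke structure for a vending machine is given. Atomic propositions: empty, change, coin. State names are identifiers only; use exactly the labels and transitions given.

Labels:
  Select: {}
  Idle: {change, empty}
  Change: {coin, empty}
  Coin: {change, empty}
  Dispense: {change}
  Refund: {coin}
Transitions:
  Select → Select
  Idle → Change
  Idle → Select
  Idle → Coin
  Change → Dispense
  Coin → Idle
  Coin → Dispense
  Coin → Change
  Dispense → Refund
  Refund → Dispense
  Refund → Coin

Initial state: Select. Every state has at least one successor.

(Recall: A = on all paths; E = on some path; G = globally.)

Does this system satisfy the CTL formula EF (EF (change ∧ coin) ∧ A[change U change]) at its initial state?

Does not hold

States satisfying EF (change ∧ coin) ∧ A[change U change]: ∅.
States satisfying EF (EF (change ∧ coin) ∧ A[change U change]): ∅.
No suitable path/successor from Select witnesses the formula.
Select ∉ Sat(EF (EF (change ∧ coin) ∧ A[change U change])).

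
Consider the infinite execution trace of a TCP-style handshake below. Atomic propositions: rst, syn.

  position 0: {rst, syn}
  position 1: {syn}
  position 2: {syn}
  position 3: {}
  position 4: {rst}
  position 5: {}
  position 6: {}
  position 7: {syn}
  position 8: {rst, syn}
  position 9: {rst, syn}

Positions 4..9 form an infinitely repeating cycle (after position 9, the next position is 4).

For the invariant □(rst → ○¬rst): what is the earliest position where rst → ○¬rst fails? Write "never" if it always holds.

8

Check rst → ○¬rst at each position in order: 0 ✓, 1 ✓, 2 ✓, 3 ✓, 4 ✓, 5 ✓, 6 ✓, 7 ✓.
At position 8 the labels are {rst, syn} and the next position 9 has {rst, syn}, so rst → ○¬rst is false there. This is the first violation.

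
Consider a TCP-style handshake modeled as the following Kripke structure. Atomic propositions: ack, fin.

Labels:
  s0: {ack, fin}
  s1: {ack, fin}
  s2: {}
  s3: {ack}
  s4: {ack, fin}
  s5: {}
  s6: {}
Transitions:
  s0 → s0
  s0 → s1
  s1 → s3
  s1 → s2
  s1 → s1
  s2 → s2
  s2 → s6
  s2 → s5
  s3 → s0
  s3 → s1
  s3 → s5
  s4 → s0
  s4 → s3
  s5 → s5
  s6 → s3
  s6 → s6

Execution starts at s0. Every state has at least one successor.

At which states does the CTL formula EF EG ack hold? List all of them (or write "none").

States satisfying EG ack: {s0, s1, s3, s4}.
States satisfying EF EG ack: {s0, s1, s2, s3, s4, s6}.

{s0, s1, s2, s3, s4, s6}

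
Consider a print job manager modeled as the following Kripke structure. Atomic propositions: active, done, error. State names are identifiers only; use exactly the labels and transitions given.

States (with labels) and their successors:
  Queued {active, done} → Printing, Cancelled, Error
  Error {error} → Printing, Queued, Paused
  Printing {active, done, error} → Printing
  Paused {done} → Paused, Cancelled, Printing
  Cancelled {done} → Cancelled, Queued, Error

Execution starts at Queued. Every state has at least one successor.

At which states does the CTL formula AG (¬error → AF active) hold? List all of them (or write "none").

{Printing}

States satisfying ¬error → AF active: {Queued, Error, Printing}.
States satisfying AG (¬error → AF active): {Printing}.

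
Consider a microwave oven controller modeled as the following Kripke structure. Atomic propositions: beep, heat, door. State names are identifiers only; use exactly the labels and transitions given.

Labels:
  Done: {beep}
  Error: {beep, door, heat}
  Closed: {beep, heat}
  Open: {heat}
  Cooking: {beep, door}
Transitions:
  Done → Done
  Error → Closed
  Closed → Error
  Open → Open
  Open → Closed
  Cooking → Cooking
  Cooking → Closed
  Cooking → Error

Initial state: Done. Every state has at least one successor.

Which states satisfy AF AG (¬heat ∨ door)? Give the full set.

States satisfying AG (¬heat ∨ door): {Done}.
States satisfying AF AG (¬heat ∨ door): {Done}.

{Done}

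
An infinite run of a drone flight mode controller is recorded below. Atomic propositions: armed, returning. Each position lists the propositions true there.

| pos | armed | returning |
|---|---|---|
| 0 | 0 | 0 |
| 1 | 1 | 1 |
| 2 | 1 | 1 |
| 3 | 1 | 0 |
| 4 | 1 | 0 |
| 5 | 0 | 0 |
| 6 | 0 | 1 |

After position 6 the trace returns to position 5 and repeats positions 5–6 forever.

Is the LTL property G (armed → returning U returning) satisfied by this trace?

Does not hold

armed → returning U returning must hold at every position from 0 onward. It fails at position 3, so G (armed → returning U returning) is false.
Positions where armed holds: 1, 2, 3, 4.
Check returning U returning at each: 1→ok, 2→ok, 3→fails, 4→fails.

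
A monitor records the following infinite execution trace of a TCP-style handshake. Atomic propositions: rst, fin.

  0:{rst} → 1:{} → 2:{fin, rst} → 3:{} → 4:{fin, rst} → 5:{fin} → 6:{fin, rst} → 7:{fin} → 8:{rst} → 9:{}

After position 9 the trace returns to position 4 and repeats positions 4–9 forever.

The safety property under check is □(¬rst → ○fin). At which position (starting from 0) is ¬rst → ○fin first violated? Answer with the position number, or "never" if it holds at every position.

7

Check ¬rst → ○fin at each position in order: 0 ✓, 1 ✓, 2 ✓, 3 ✓, 4 ✓, 5 ✓, 6 ✓.
At position 7 the labels are {fin} and the next position 8 has {rst}, so ¬rst → ○fin is false there. This is the first violation.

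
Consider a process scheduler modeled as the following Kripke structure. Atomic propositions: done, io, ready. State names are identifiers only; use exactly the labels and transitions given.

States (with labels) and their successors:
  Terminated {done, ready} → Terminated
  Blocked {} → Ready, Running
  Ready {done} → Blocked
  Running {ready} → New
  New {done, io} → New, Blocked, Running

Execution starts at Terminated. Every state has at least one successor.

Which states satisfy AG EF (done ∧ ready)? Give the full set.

{Terminated}

States satisfying EF (done ∧ ready): {Terminated}.
States satisfying AG EF (done ∧ ready): {Terminated}.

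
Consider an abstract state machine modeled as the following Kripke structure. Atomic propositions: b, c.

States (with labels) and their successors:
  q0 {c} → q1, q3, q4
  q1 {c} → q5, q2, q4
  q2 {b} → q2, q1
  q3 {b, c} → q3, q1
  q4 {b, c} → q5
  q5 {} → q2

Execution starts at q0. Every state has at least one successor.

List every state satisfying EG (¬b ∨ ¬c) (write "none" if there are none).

States satisfying ¬b ∨ ¬c: {q0, q1, q2, q5}.
States satisfying EG (¬b ∨ ¬c): {q0, q1, q2, q5}.

{q0, q1, q2, q5}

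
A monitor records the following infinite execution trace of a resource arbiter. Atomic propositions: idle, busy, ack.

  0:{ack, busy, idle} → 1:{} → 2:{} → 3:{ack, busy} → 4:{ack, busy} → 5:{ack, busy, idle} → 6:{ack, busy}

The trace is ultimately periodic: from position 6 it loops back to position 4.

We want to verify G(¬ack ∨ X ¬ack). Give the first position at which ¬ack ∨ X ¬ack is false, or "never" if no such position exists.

Check ¬ack ∨ X ¬ack at each position in order: 0 ✓, 1 ✓, 2 ✓.
At position 3 the labels are {ack, busy} and the next position 4 has {ack, busy}, so ¬ack ∨ X ¬ack is false there. This is the first violation.

3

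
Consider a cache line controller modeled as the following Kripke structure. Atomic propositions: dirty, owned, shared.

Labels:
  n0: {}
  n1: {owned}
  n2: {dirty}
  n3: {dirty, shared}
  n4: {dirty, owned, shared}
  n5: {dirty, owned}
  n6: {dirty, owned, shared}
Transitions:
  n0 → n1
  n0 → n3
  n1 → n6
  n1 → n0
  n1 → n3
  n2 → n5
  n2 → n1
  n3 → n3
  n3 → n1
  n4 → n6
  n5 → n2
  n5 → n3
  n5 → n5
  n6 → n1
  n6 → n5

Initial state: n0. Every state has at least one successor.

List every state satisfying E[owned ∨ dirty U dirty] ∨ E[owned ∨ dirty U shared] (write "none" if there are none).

States satisfying owned ∨ dirty: {n1, n2, n3, n4, n5, n6}.
States satisfying dirty: {n2, n3, n4, n5, n6}.
States satisfying E[owned ∨ dirty U dirty]: {n1, n2, n3, n4, n5, n6}.
States satisfying shared: {n3, n4, n6}.
States satisfying E[owned ∨ dirty U shared]: {n1, n2, n3, n4, n5, n6}.
States satisfying E[owned ∨ dirty U dirty] ∨ E[owned ∨ dirty U shared]: {n1, n2, n3, n4, n5, n6}.

{n1, n2, n3, n4, n5, n6}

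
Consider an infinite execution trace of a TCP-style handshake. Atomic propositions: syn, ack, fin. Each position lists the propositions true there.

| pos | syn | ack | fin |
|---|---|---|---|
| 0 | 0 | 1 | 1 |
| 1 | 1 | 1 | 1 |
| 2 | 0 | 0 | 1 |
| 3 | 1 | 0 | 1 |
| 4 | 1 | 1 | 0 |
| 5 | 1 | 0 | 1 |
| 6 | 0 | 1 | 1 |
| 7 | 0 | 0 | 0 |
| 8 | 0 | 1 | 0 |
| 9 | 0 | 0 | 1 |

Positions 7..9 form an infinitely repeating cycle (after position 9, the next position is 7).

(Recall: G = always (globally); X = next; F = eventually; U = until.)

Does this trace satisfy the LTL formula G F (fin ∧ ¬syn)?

Satisfied

F (fin ∧ ¬syn) holds at every position 0..9, and those are all positions ever visited, so G F (fin ∧ ¬syn) holds.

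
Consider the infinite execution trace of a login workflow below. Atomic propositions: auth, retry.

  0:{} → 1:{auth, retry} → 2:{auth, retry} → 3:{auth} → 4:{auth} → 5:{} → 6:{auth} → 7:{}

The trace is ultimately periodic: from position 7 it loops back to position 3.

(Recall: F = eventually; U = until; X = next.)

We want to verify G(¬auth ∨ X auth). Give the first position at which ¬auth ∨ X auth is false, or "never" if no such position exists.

4

Check ¬auth ∨ X auth at each position in order: 0 ✓, 1 ✓, 2 ✓, 3 ✓.
At position 4 the labels are {auth} and the next position 5 has {}, so ¬auth ∨ X auth is false there. This is the first violation.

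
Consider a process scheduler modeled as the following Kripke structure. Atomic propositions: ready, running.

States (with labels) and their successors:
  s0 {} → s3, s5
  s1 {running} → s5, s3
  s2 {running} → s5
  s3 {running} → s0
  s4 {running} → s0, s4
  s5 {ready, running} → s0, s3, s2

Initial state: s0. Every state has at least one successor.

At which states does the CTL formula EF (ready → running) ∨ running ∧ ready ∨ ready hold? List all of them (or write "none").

{s0, s1, s2, s3, s4, s5}

States satisfying ready → running: {s0, s1, s2, s3, s4, s5}.
States satisfying EF (ready → running): {s0, s1, s2, s3, s4, s5}.
States satisfying running ∧ ready: {s5}.
States satisfying running ∧ ready ∨ ready: {s5}.
States satisfying EF (ready → running) ∨ running ∧ ready ∨ ready: {s0, s1, s2, s3, s4, s5}.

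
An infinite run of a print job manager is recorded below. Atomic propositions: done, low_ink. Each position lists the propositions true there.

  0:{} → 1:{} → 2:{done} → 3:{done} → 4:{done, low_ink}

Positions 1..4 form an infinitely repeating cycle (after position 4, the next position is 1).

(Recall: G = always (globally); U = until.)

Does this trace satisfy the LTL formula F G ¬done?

G ¬done is false at every position 0..4, so it never becomes true and F G ¬done fails.

Does not hold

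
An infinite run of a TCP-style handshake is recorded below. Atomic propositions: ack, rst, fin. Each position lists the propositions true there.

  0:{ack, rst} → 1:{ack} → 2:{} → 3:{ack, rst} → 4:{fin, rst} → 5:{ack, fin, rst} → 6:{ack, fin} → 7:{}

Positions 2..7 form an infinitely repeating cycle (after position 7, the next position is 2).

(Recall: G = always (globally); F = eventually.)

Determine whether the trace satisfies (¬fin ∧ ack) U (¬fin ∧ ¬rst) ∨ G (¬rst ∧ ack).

Satisfied

Walking from position 0: ¬fin ∧ ¬rst first holds at position 1, and ¬fin ∧ ack holds at every earlier position along the way, so (¬fin ∧ ack) U (¬fin ∧ ¬rst) holds.
¬rst ∧ ack must hold at every position from 0 onward. It fails at position 0, so G (¬rst ∧ ack) is false.
At position 0: (¬fin ∧ ack) U (¬fin ∧ ¬rst) is true; G (¬rst ∧ ack) is false; so (¬fin ∧ ack) U (¬fin ∧ ¬rst) ∨ G (¬rst ∧ ack) is true.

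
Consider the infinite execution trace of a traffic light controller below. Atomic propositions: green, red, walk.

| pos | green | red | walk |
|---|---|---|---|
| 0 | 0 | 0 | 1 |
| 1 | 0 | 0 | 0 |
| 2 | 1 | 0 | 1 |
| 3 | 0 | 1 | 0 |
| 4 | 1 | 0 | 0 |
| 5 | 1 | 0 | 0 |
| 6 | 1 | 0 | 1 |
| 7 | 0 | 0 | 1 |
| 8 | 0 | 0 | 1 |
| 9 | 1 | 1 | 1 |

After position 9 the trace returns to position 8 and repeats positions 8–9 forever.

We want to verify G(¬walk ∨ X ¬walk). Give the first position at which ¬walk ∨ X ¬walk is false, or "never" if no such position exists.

Check ¬walk ∨ X ¬walk at each position in order: 0 ✓, 1 ✓, 2 ✓, 3 ✓, 4 ✓, 5 ✓.
At position 6 the labels are {green, walk} and the next position 7 has {walk}, so ¬walk ∨ X ¬walk is false there. This is the first violation.

6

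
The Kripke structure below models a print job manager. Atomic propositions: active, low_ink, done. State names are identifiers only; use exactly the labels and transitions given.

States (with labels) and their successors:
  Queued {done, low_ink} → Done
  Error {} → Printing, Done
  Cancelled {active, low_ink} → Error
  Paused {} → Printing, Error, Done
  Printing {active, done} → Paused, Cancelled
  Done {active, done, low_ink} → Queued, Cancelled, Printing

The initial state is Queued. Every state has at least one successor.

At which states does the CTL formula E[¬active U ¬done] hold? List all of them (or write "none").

States satisfying ¬active: {Queued, Error, Paused}.
States satisfying ¬done: {Error, Cancelled, Paused}.
States satisfying E[¬active U ¬done]: {Error, Cancelled, Paused}.

{Error, Cancelled, Paused}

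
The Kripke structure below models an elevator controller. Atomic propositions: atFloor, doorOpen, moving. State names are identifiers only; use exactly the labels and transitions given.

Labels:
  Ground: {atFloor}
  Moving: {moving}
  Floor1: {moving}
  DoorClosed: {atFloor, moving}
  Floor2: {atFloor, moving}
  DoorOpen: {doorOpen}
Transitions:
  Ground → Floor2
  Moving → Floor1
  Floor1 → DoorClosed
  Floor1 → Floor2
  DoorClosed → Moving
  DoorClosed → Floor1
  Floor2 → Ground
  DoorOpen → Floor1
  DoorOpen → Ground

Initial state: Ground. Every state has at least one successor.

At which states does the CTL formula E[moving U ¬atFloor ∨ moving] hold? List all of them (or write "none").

{Moving, Floor1, DoorClosed, Floor2, DoorOpen}

States satisfying moving: {Moving, Floor1, DoorClosed, Floor2}.
States satisfying ¬atFloor ∨ moving: {Moving, Floor1, DoorClosed, Floor2, DoorOpen}.
States satisfying E[moving U ¬atFloor ∨ moving]: {Moving, Floor1, DoorClosed, Floor2, DoorOpen}.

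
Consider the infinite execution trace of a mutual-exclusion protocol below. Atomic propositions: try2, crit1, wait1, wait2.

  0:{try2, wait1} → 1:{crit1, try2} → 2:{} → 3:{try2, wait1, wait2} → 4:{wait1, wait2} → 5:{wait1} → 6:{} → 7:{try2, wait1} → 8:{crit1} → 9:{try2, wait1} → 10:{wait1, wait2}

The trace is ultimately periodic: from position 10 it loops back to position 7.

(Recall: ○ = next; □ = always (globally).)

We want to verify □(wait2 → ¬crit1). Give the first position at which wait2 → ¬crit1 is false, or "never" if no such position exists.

wait2 → ¬crit1 holds at every position 0..10, and those are all the positions the trace ever visits, so the invariant □(wait2 → ¬crit1) is never violated.

never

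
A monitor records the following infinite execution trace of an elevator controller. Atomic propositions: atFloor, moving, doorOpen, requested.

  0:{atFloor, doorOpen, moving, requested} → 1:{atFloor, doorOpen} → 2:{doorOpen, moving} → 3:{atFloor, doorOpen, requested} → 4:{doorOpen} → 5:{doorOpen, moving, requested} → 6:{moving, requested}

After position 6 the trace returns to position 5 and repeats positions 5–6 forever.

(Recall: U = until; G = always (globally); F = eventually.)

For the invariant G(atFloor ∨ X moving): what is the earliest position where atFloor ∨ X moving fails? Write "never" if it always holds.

2

Check atFloor ∨ X moving at each position in order: 0 ✓, 1 ✓.
At position 2 the labels are {doorOpen, moving} and the next position 3 has {atFloor, doorOpen, requested}, so atFloor ∨ X moving is false there. This is the first violation.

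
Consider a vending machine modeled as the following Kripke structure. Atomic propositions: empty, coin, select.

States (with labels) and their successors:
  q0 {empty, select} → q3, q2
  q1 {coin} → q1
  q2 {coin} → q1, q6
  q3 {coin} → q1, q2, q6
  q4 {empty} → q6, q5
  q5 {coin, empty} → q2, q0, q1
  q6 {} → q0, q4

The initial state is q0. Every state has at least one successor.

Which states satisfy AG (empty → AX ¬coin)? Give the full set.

{q1}

States satisfying empty → AX ¬coin: {q1, q2, q3, q6}.
States satisfying AG (empty → AX ¬coin): {q1}.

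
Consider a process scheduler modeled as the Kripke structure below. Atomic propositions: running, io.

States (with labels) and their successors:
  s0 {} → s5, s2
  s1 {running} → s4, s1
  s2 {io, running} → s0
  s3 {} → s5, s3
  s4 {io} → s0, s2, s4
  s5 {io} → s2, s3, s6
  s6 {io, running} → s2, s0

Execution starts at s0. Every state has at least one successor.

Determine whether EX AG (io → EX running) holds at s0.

States satisfying AG (io → EX running): ∅.
States satisfying EX AG (io → EX running): ∅.
No suitable path/successor from s0 witnesses the formula.
s0 ∉ Sat(EX AG (io → EX running)).

No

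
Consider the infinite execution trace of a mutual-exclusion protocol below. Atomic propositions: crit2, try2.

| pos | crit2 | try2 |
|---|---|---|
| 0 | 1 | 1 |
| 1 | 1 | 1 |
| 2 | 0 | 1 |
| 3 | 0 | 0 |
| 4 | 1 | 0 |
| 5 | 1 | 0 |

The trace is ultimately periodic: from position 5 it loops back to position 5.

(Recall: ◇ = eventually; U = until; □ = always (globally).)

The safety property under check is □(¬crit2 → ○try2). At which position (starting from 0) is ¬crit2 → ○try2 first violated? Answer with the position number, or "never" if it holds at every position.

Check ¬crit2 → ○try2 at each position in order: 0 ✓, 1 ✓.
At position 2 the labels are {try2} and the next position 3 has {}, so ¬crit2 → ○try2 is false there. This is the first violation.

2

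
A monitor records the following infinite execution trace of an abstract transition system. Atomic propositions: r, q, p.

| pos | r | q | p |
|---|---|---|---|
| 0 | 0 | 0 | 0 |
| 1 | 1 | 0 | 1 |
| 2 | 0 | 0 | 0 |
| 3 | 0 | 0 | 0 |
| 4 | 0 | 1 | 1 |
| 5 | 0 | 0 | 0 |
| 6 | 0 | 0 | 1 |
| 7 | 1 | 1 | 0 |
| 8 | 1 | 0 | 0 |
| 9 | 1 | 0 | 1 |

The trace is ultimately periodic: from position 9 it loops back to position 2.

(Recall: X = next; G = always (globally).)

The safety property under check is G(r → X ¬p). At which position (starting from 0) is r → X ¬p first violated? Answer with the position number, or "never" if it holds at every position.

8

Check r → X ¬p at each position in order: 0 ✓, 1 ✓, 2 ✓, 3 ✓, 4 ✓, 5 ✓, 6 ✓, 7 ✓.
At position 8 the labels are {r} and the next position 9 has {p, r}, so r → X ¬p is false there. This is the first violation.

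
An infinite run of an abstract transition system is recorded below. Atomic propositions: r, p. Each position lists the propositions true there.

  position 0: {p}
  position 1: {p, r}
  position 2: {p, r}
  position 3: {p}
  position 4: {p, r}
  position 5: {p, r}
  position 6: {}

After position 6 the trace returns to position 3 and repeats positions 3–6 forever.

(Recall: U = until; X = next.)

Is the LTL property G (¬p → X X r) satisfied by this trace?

¬p → X X r holds at every position 0..6, and those are all positions ever visited, so G (¬p → X X r) holds.
Positions where ¬p holds: 6.
Check X X r at each: 6→ok.

Yes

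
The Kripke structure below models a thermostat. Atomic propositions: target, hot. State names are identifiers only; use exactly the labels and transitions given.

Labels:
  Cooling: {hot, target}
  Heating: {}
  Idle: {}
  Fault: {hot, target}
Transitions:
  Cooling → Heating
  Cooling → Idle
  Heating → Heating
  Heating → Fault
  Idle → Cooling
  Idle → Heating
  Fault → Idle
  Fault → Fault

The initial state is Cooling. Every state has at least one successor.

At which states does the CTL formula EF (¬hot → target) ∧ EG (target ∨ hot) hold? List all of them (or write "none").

States satisfying ¬hot → target: {Cooling, Fault}.
States satisfying EF (¬hot → target): {Cooling, Heating, Idle, Fault}.
States satisfying target ∨ hot: {Cooling, Fault}.
States satisfying EG (target ∨ hot): {Fault}.
States satisfying EF (¬hot → target) ∧ EG (target ∨ hot): {Fault}.

{Fault}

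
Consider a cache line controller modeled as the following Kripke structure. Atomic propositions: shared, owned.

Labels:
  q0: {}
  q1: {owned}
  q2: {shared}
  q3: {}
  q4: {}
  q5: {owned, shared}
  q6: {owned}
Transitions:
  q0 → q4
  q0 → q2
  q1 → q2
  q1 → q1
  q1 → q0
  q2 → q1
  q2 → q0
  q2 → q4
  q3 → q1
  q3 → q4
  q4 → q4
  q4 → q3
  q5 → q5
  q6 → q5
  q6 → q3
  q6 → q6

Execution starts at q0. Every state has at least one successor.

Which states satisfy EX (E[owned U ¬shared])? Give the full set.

{q0, q1, q2, q3, q4, q6}

States satisfying E[owned U ¬shared]: {q0, q1, q3, q4, q6}.
States satisfying EX (E[owned U ¬shared]): {q0, q1, q2, q3, q4, q6}.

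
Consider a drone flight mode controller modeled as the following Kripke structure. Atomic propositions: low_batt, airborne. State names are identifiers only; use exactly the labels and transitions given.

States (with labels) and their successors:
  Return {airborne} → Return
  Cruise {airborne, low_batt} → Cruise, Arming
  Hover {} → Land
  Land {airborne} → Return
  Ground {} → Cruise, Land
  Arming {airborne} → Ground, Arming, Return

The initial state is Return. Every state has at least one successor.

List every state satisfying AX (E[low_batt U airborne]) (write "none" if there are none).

States satisfying E[low_batt U airborne]: {Return, Cruise, Land, Arming}.
States satisfying AX (E[low_batt U airborne]): {Return, Cruise, Hover, Land, Ground}.

{Return, Cruise, Hover, Land, Ground}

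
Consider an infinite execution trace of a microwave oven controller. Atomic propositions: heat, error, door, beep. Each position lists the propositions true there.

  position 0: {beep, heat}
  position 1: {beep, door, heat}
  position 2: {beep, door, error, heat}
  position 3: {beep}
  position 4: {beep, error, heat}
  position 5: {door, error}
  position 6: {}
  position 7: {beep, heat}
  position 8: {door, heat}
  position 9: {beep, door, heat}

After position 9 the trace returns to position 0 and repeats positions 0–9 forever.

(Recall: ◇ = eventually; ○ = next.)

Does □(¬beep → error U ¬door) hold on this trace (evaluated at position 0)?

¬beep → error U ¬door must hold at every position from 0 onward. It fails at position 8, so □(¬beep → error U ¬door) is false.
Positions where ¬beep holds: 5, 6, 8.
Check error U ¬door at each: 5→ok, 6→ok, 8→fails.

No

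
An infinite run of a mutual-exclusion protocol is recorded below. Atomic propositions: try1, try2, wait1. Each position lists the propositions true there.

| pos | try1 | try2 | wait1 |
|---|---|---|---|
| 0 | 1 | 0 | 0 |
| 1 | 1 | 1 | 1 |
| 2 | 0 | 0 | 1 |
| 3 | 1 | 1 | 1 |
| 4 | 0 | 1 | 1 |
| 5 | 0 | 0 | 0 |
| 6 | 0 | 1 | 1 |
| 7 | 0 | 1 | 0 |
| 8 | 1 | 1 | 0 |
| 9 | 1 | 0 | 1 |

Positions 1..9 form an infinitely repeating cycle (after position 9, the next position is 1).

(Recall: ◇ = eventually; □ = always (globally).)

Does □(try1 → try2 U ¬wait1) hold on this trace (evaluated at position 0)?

try1 → try2 U ¬wait1 must hold at every position from 0 onward. It fails at position 1, so □(try1 → try2 U ¬wait1) is false.
Positions where try1 holds: 0, 1, 3, 8, 9.
Check try2 U ¬wait1 at each: 0→ok, 1→fails, 3→ok, 8→ok, 9→fails.

Does not hold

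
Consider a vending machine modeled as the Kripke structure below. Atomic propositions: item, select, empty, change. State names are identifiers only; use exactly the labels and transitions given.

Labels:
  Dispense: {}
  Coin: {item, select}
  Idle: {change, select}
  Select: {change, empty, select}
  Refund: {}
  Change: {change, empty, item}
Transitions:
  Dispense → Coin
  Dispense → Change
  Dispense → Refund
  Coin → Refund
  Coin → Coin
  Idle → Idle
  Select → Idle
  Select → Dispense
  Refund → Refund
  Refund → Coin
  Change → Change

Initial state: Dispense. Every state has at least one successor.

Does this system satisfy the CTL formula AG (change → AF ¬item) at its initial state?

States satisfying change → AF ¬item: {Dispense, Coin, Idle, Select, Refund}.
States satisfying AG (change → AF ¬item): {Coin, Idle, Refund}.
Change is reachable from Dispense and violates change → AF ¬item, so AG fails at Dispense.
Dispense ∉ Sat(AG (change → AF ¬item)).

Violated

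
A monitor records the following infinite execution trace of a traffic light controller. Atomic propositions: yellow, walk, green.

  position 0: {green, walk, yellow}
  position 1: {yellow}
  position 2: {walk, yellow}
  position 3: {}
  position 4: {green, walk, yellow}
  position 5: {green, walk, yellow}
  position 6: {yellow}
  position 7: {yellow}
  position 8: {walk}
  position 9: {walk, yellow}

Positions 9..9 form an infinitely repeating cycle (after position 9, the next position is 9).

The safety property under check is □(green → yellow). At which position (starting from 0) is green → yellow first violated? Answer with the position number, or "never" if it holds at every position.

green → yellow holds at every position 0..9, and those are all the positions the trace ever visits, so the invariant □(green → yellow) is never violated.

never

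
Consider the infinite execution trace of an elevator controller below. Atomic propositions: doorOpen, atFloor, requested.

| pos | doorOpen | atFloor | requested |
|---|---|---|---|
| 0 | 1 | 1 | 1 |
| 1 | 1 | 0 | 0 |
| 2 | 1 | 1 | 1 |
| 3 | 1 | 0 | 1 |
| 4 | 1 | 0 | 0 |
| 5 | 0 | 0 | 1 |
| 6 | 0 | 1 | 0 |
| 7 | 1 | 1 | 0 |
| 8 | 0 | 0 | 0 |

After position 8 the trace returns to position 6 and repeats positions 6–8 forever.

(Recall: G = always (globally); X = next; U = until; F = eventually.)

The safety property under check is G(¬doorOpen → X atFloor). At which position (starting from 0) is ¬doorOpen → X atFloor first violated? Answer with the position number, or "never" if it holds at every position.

¬doorOpen → X atFloor holds at every position 0..8, and those are all the positions the trace ever visits, so the invariant G(¬doorOpen → X atFloor) is never violated.

never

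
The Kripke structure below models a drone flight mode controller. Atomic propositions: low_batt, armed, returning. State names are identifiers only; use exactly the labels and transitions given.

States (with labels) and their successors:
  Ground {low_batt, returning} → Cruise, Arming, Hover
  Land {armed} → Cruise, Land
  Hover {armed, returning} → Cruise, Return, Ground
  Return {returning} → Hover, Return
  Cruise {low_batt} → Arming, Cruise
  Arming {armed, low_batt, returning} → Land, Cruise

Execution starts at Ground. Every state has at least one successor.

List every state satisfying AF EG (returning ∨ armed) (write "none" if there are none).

{Ground, Land, Hover, Return, Arming}

States satisfying EG (returning ∨ armed): {Ground, Land, Hover, Return, Arming}.
States satisfying AF EG (returning ∨ armed): {Ground, Land, Hover, Return, Arming}.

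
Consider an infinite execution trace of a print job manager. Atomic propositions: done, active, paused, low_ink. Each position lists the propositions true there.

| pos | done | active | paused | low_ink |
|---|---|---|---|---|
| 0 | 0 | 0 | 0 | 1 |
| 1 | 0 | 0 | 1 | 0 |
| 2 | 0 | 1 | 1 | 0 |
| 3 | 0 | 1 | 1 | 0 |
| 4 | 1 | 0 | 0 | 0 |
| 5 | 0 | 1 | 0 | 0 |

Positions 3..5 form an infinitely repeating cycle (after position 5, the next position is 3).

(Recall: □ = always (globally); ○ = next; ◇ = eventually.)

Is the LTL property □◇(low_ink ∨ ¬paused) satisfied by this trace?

◇(low_ink ∨ ¬paused) holds at every position 0..5, and those are all positions ever visited, so □◇(low_ink ∨ ¬paused) holds.

Yes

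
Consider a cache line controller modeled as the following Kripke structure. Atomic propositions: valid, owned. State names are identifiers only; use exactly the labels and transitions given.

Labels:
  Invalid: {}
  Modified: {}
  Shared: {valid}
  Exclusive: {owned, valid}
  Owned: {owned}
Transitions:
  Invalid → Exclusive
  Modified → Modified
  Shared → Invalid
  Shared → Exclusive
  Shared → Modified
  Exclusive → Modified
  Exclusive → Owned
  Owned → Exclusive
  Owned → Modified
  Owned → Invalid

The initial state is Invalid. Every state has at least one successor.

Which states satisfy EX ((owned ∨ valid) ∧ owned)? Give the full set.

{Invalid, Shared, Exclusive, Owned}

States satisfying (owned ∨ valid) ∧ owned: {Exclusive, Owned}.
States satisfying EX ((owned ∨ valid) ∧ owned): {Invalid, Shared, Exclusive, Owned}.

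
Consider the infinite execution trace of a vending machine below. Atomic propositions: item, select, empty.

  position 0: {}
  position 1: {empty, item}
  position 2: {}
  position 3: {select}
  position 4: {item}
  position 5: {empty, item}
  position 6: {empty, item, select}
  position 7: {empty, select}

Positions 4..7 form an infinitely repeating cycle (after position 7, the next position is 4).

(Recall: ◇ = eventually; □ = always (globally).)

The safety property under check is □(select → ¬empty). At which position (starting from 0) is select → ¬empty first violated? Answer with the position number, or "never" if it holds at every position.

6

Check select → ¬empty at each position in order: 0 ✓, 1 ✓, 2 ✓, 3 ✓, 4 ✓, 5 ✓.
At position 6 the labels are {empty, item, select}, so select → ¬empty is false there. This is the first violation.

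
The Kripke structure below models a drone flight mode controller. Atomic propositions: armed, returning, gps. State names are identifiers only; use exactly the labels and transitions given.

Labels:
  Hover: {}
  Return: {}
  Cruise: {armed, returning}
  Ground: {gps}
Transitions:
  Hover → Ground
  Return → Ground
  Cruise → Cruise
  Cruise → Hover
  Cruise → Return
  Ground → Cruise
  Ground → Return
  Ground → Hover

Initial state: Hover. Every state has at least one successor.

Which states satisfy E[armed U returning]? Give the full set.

States satisfying armed: {Cruise}.
States satisfying returning: {Cruise}.
States satisfying E[armed U returning]: {Cruise}.

{Cruise}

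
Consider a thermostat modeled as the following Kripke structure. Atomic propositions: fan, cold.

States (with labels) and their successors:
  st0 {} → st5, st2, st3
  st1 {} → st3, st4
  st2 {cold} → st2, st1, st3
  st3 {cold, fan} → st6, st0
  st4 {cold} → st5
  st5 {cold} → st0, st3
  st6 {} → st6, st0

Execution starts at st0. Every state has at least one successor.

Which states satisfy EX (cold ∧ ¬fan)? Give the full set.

{st0, st1, st2, st4}

States satisfying cold ∧ ¬fan: {st2, st4, st5}.
States satisfying EX (cold ∧ ¬fan): {st0, st1, st2, st4}.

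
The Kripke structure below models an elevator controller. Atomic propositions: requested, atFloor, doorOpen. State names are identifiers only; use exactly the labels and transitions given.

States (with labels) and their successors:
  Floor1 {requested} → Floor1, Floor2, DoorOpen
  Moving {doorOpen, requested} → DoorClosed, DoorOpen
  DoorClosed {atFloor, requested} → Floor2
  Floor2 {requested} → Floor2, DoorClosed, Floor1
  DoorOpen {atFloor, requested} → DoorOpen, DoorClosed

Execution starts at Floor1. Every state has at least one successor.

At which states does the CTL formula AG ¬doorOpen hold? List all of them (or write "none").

States satisfying ¬doorOpen: {Floor1, DoorClosed, Floor2, DoorOpen}.
States satisfying AG ¬doorOpen: {Floor1, DoorClosed, Floor2, DoorOpen}.

{Floor1, DoorClosed, Floor2, DoorOpen}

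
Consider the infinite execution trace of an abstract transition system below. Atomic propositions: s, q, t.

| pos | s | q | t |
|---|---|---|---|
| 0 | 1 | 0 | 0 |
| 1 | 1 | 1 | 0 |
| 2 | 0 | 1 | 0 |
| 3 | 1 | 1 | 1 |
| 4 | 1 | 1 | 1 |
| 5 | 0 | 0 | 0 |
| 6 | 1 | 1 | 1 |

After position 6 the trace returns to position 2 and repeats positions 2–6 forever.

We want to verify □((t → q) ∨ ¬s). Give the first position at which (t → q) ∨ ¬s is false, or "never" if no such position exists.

(t → q) ∨ ¬s holds at every position 0..6, and those are all the positions the trace ever visits, so the invariant □((t → q) ∨ ¬s) is never violated.

never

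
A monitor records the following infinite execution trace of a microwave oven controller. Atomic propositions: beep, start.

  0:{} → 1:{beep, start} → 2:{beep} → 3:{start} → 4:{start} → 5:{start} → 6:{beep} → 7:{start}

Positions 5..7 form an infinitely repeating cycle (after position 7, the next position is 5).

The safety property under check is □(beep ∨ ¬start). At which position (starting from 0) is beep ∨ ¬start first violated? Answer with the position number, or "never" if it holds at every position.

3

Check beep ∨ ¬start at each position in order: 0 ✓, 1 ✓, 2 ✓.
At position 3 the labels are {start}, so beep ∨ ¬start is false there. This is the first violation.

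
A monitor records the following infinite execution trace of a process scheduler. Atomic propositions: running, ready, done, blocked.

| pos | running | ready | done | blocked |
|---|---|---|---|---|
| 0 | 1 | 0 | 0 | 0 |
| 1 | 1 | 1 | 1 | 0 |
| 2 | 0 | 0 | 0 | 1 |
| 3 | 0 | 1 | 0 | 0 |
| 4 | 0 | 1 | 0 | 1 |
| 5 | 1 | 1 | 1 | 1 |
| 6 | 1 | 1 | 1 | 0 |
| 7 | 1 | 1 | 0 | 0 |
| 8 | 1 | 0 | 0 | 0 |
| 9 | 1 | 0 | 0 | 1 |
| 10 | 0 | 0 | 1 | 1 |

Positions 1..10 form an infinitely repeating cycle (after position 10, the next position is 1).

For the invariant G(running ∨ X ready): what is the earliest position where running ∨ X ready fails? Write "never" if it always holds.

running ∨ X ready holds at every position 0..10, and those are all the positions the trace ever visits, so the invariant G(running ∨ X ready) is never violated.

never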